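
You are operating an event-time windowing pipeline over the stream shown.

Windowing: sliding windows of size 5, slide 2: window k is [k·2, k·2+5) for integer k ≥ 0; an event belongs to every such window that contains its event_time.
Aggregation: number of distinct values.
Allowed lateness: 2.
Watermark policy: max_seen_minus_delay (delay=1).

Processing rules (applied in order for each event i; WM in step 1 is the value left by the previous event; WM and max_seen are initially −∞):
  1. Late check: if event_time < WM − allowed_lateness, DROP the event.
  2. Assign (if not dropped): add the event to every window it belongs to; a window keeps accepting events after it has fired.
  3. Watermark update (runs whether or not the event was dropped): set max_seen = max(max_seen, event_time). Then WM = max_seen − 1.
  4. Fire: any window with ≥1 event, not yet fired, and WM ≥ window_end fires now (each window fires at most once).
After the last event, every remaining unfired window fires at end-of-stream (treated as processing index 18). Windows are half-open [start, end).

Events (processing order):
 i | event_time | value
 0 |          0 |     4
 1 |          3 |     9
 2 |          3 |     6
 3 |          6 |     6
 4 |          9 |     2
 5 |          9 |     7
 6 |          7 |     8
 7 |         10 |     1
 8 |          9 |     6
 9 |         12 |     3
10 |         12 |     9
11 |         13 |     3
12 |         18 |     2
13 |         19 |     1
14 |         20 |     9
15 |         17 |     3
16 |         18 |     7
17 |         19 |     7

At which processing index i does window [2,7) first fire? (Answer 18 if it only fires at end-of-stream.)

4

i=0 t=0 v=4: → [0,5); WM=-1
i=1 t=3 v=9: → [2,7),[0,5); WM=2
i=2 t=3 v=6: → [2,7),[0,5); WM=2
i=3 t=6 v=6: → [6,11),[4,9),[2,7); WM=5; [0,5) fires=3
i=4 t=9 v=2: → [8,13),[6,11); WM=8; [2,7) fires=2
i=5 t=9 v=7: → [8,13),[6,11); WM=8
i=6 t=7 v=8: → [6,11),[4,9); WM=8
i=7 t=10 v=1: → [10,15),[8,13),[6,11); WM=9; [4,9) fires=2
i=8 t=9 v=6: → [8,13),[6,11); WM=9
i=9 t=12 v=3: → [12,17),[10,15),[8,13); WM=11; [6,11) fires=5
i=10 t=12 v=9: → [12,17),[10,15),[8,13); WM=11
i=11 t=13 v=3: → [12,17),[10,15); WM=12
i=12 t=18 v=2: → [18,23),[16,21),[14,19); WM=17; [8,13) fires=6 [10,15) fires=3 [12,17) fires=2
i=13 t=19 v=1: → [18,23),[16,21); WM=18
i=14 t=20 v=9: → [20,25),[18,23),[16,21); WM=19; [14,19) fires=1
i=15 t=17 v=3: → [16,21),[14,19); WM=19
i=16 t=18 v=7: → [18,23),[16,21),[14,19); WM=19
i=17 t=19 v=7: → [18,23),[16,21); WM=19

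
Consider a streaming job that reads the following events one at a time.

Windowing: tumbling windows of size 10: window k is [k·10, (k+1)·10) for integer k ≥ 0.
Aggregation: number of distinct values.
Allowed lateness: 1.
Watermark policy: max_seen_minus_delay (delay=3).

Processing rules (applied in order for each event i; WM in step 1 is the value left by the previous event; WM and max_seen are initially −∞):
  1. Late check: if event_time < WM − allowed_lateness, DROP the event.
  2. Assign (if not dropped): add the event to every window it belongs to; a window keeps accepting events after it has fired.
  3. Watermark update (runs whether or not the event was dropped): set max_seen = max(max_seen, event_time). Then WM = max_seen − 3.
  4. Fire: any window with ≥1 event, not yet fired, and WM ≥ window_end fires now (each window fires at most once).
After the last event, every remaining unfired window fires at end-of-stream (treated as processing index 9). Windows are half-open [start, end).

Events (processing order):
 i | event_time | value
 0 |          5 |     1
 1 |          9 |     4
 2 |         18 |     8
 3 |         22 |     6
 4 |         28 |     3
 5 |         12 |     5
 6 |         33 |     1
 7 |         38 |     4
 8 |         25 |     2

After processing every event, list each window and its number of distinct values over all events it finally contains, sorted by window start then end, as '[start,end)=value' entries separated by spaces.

[0,10)=2 [10,20)=1 [20,30)=2 [30,40)=2

i=0 t=5 v=1: → [0,10); WM=2
i=1 t=9 v=4: → [0,10); WM=6
i=2 t=18 v=8: → [10,20); WM=15; [0,10) fires=2
i=3 t=22 v=6: → [20,30); WM=19
i=4 t=28 v=3: → [20,30); WM=25; [10,20) fires=1
i=5 t=12 v=5: DROP (t<25-1); WM=25
i=6 t=33 v=1: → [30,40); WM=30; [20,30) fires=2
i=7 t=38 v=4: → [30,40); WM=35
i=8 t=25 v=2: DROP (t<35-1); WM=35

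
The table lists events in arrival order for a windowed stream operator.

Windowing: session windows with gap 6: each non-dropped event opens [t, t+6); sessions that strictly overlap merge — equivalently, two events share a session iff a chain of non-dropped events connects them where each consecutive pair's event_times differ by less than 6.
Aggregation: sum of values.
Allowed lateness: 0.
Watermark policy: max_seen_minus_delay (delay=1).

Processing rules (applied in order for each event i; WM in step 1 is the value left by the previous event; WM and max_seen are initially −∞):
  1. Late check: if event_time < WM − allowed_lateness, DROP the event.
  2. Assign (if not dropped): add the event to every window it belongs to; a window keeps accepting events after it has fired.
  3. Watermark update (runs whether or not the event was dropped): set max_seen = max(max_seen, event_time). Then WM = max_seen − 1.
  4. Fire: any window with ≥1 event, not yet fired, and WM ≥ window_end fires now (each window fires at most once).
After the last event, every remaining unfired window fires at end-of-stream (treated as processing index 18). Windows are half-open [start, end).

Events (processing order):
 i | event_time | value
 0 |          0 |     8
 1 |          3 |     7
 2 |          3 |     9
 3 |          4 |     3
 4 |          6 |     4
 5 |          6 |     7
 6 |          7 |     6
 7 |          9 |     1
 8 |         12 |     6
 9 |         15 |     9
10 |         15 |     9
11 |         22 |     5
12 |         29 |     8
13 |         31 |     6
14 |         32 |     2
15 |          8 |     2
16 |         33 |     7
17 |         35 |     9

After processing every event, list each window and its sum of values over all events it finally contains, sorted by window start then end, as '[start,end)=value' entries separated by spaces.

i=0 t=0 v=8: → [0,6); WM=-1
i=1 t=3 v=7: → [0,9); WM=2
i=2 t=3 v=9: → [0,9); WM=2
i=3 t=4 v=3: → [0,10); WM=3
i=4 t=6 v=4: → [0,12); WM=5
i=5 t=6 v=7: → [0,12); WM=5
i=6 t=7 v=6: → [0,13); WM=6
i=7 t=9 v=1: → [0,15); WM=8
i=8 t=12 v=6: → [0,18); WM=11
i=9 t=15 v=9: → [0,21); WM=14
i=10 t=15 v=9: → [0,21); WM=14
i=11 t=22 v=5: → [22,28); WM=21
i=12 t=29 v=8: → [29,35); WM=28
i=13 t=31 v=6: → [29,37); WM=30
i=14 t=32 v=2: → [29,38); WM=31
i=15 t=8 v=2: DROP (t<31-0); WM=31
i=16 t=33 v=7: → [29,39); WM=32
i=17 t=35 v=9: → [29,41); WM=34

[0,21)=69 [22,28)=5 [29,41)=32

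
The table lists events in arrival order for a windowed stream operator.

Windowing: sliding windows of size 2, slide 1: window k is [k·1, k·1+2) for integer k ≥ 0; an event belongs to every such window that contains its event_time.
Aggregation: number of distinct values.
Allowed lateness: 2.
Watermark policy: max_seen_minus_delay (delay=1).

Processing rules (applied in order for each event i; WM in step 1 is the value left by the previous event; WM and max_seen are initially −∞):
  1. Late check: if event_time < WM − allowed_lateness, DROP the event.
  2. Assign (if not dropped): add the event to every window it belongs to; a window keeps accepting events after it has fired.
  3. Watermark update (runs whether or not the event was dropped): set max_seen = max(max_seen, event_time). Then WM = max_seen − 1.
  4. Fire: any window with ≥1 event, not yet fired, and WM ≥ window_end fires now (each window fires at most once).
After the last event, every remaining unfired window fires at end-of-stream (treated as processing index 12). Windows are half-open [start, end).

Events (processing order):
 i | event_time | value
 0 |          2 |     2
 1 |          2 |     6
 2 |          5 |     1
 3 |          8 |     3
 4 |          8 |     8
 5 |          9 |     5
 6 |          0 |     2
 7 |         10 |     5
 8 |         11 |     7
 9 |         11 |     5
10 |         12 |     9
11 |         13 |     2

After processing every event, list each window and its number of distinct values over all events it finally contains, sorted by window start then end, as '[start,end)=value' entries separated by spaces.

[1,3)=2 [2,4)=2 [4,6)=1 [5,7)=1 [7,9)=2 [8,10)=3 [9,11)=1 [10,12)=2 [11,13)=3 [12,14)=2 [13,15)=1

i=0 t=2 v=2: → [2,4),[1,3); WM=1
i=1 t=2 v=6: → [2,4),[1,3); WM=1
i=2 t=5 v=1: → [5,7),[4,6); WM=4; [1,3) fires=2 [2,4) fires=2
i=3 t=8 v=3: → [8,10),[7,9); WM=7; [4,6) fires=1 [5,7) fires=1
i=4 t=8 v=8: → [8,10),[7,9); WM=7
i=5 t=9 v=5: → [9,11),[8,10); WM=8
i=6 t=0 v=2: DROP (t<8-2); WM=8
i=7 t=10 v=5: → [10,12),[9,11); WM=9; [7,9) fires=2
i=8 t=11 v=7: → [11,13),[10,12); WM=10; [8,10) fires=3
i=9 t=11 v=5: → [11,13),[10,12); WM=10
i=10 t=12 v=9: → [12,14),[11,13); WM=11; [9,11) fires=1
i=11 t=13 v=2: → [13,15),[12,14); WM=12; [10,12) fires=2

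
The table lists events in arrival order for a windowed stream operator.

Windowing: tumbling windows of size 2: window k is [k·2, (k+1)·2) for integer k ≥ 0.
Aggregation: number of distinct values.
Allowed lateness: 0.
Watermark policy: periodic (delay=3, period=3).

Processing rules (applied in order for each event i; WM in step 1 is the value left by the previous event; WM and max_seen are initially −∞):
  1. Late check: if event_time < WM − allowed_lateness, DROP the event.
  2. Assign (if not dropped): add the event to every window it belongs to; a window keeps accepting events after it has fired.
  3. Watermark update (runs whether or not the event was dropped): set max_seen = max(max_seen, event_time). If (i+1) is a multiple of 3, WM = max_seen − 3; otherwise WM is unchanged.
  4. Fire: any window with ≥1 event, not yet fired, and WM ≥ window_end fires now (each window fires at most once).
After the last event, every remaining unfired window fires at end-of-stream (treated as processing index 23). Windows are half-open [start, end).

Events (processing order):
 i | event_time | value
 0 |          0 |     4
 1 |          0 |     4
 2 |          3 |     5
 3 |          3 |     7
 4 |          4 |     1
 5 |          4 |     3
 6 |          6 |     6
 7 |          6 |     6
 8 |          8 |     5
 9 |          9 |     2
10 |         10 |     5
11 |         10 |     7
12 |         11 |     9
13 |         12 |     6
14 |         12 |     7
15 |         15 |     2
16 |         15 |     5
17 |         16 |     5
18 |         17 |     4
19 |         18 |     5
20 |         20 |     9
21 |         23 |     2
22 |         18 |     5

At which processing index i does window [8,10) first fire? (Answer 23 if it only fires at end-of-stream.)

i=0 t=0 v=4: → [0,2); WM=−∞
i=1 t=0 v=4: → [0,2); WM=−∞
i=2 t=3 v=5: → [2,4); WM=0
i=3 t=3 v=7: → [2,4); WM=0
i=4 t=4 v=1: → [4,6); WM=0
i=5 t=4 v=3: → [4,6); WM=1
i=6 t=6 v=6: → [6,8); WM=1
i=7 t=6 v=6: → [6,8); WM=1
i=8 t=8 v=5: → [8,10); WM=5; [0,2) fires=1 [2,4) fires=2
i=9 t=9 v=2: → [8,10); WM=5
i=10 t=10 v=5: → [10,12); WM=5
i=11 t=10 v=7: → [10,12); WM=7; [4,6) fires=2
i=12 t=11 v=9: → [10,12); WM=7
i=13 t=12 v=6: → [12,14); WM=7
i=14 t=12 v=7: → [12,14); WM=9; [6,8) fires=1
i=15 t=15 v=2: → [14,16); WM=9
i=16 t=15 v=5: → [14,16); WM=9
i=17 t=16 v=5: → [16,18); WM=13; [8,10) fires=2 [10,12) fires=3
i=18 t=17 v=4: → [16,18); WM=13
i=19 t=18 v=5: → [18,20); WM=13
i=20 t=20 v=9: → [20,22); WM=17; [12,14) fires=2 [14,16) fires=2
i=21 t=23 v=2: → [22,24); WM=17
i=22 t=18 v=5: → [18,20); WM=17

17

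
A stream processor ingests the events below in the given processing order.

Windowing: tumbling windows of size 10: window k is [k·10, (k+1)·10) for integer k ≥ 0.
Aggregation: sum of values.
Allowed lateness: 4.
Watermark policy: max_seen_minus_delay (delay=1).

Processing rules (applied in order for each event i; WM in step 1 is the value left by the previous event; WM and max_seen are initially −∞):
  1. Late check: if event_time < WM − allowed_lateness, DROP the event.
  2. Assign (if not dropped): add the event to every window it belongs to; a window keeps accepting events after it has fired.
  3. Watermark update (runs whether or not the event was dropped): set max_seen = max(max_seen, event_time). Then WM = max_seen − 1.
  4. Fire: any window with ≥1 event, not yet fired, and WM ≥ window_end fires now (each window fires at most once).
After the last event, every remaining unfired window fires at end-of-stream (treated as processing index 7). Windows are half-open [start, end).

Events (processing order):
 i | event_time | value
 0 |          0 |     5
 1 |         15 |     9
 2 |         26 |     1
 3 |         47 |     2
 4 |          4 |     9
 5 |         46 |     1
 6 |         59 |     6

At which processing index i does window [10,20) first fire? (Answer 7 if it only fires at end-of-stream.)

2

i=0 t=0 v=5: → [0,10); WM=-1
i=1 t=15 v=9: → [10,20); WM=14; [0,10) fires=5
i=2 t=26 v=1: → [20,30); WM=25; [10,20) fires=9
i=3 t=47 v=2: → [40,50); WM=46; [20,30) fires=1
i=4 t=4 v=9: DROP (t<46-4); WM=46
i=5 t=46 v=1: → [40,50); WM=46
i=6 t=59 v=6: → [50,60); WM=58; [40,50) fires=3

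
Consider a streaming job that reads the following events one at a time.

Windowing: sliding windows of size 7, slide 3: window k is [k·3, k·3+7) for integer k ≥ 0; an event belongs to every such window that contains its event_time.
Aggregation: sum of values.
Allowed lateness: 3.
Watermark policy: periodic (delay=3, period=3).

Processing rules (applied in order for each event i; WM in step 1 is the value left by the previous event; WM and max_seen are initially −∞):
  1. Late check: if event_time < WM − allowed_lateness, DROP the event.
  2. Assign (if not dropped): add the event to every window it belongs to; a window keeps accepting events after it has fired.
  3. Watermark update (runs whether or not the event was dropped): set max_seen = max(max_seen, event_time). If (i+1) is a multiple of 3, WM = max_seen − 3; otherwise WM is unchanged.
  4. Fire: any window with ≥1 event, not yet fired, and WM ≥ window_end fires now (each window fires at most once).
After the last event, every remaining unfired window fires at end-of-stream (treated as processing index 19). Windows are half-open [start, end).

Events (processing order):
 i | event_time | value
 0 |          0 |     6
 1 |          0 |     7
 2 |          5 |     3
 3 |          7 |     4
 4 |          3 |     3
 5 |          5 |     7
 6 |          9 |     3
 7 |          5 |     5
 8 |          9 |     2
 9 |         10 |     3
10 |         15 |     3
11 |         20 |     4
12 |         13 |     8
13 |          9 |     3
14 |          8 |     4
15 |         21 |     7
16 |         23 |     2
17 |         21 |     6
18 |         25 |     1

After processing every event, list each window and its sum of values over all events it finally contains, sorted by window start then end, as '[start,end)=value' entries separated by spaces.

[0,7)=31 [3,10)=27 [6,13)=12 [9,16)=11 [12,19)=3 [15,22)=20 [18,25)=19 [21,28)=16 [24,31)=1

i=0 t=0 v=6: → [0,7); WM=−∞
i=1 t=0 v=7: → [0,7); WM=−∞
i=2 t=5 v=3: → [3,10),[0,7); WM=2
i=3 t=7 v=4: → [6,13),[3,10); WM=2
i=4 t=3 v=3: → [3,10),[0,7); WM=2
i=5 t=5 v=7: → [3,10),[0,7); WM=4
i=6 t=9 v=3: → [9,16),[6,13),[3,10); WM=4
i=7 t=5 v=5: → [3,10),[0,7); WM=4
i=8 t=9 v=2: → [9,16),[6,13),[3,10); WM=6
i=9 t=10 v=3: → [9,16),[6,13); WM=6
i=10 t=15 v=3: → [15,22),[12,19),[9,16); WM=6
i=11 t=20 v=4: → [18,25),[15,22); WM=17; [0,7) fires=31 [3,10) fires=27 [6,13) fires=12 [9,16) fires=11
i=12 t=13 v=8: DROP (t<17-3); WM=17
i=13 t=9 v=3: DROP (t<17-3); WM=17
i=14 t=8 v=4: DROP (t<17-3); WM=17
i=15 t=21 v=7: → [21,28),[18,25),[15,22); WM=17
i=16 t=23 v=2: → [21,28),[18,25); WM=17
i=17 t=21 v=6: → [21,28),[18,25),[15,22); WM=20; [12,19) fires=3
i=18 t=25 v=1: → [24,31),[21,28); WM=20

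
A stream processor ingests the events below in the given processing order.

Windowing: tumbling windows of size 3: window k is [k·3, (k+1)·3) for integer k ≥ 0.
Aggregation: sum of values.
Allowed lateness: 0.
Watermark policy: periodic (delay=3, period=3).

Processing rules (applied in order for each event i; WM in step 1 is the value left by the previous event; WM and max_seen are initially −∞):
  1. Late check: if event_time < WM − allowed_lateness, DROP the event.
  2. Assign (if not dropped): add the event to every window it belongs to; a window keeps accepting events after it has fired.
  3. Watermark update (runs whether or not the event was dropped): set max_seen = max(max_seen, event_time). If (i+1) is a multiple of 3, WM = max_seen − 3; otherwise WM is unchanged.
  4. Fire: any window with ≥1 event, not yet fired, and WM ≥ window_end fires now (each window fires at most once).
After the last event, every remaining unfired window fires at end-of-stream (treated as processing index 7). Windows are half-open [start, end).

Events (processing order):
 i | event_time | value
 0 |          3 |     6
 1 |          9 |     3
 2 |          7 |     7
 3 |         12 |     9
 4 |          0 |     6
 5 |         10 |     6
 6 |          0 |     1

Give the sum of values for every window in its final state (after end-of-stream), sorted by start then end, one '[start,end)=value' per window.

[3,6)=6 [6,9)=7 [9,12)=9 [12,15)=9

i=0 t=3 v=6: → [3,6); WM=−∞
i=1 t=9 v=3: → [9,12); WM=−∞
i=2 t=7 v=7: → [6,9); WM=6; [3,6) fires=6
i=3 t=12 v=9: → [12,15); WM=6
i=4 t=0 v=6: DROP (t<6-0); WM=6
i=5 t=10 v=6: → [9,12); WM=9; [6,9) fires=7
i=6 t=0 v=1: DROP (t<9-0); WM=9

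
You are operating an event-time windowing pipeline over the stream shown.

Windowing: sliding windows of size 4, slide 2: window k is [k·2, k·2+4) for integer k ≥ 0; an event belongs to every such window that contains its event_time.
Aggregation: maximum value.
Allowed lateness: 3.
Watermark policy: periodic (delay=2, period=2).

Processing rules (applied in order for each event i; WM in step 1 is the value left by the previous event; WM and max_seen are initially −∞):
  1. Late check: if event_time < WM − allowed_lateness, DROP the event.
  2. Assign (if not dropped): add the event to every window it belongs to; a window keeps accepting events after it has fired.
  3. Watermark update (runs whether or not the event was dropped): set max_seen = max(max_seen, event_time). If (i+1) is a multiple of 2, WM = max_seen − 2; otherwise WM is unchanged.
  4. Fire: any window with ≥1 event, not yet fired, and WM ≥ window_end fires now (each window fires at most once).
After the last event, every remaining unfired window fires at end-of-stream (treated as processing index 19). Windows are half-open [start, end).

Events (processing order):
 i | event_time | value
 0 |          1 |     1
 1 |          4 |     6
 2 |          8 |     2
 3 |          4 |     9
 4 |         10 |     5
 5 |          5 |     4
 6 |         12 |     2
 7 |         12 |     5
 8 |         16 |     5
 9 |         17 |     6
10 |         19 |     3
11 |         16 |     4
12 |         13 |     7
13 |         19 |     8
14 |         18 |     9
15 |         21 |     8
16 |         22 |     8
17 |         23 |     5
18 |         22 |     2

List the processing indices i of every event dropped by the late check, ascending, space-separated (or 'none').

12

i=0 t=1 v=1: → [0,4); WM=−∞
i=1 t=4 v=6: → [4,8),[2,6); WM=2
i=2 t=8 v=2: → [8,12),[6,10); WM=2
i=3 t=4 v=9: → [4,8),[2,6); WM=6; [0,4) fires=1 [2,6) fires=9
i=4 t=10 v=5: → [10,14),[8,12); WM=6
i=5 t=5 v=4: → [4,8),[2,6); WM=8; [4,8) fires=9
i=6 t=12 v=2: → [12,16),[10,14); WM=8
i=7 t=12 v=5: → [12,16),[10,14); WM=10; [6,10) fires=2
i=8 t=16 v=5: → [16,20),[14,18); WM=10
i=9 t=17 v=6: → [16,20),[14,18); WM=15; [8,12) fires=5 [10,14) fires=5
i=10 t=19 v=3: → [18,22),[16,20); WM=15
i=11 t=16 v=4: → [16,20),[14,18); WM=17; [12,16) fires=5
i=12 t=13 v=7: DROP (t<17-3); WM=17
i=13 t=19 v=8: → [18,22),[16,20); WM=17
i=14 t=18 v=9: → [18,22),[16,20); WM=17
i=15 t=21 v=8: → [20,24),[18,22); WM=19; [14,18) fires=6
i=16 t=22 v=8: → [22,26),[20,24); WM=19
i=17 t=23 v=5: → [22,26),[20,24); WM=21; [16,20) fires=9
i=18 t=22 v=2: → [22,26),[20,24); WM=21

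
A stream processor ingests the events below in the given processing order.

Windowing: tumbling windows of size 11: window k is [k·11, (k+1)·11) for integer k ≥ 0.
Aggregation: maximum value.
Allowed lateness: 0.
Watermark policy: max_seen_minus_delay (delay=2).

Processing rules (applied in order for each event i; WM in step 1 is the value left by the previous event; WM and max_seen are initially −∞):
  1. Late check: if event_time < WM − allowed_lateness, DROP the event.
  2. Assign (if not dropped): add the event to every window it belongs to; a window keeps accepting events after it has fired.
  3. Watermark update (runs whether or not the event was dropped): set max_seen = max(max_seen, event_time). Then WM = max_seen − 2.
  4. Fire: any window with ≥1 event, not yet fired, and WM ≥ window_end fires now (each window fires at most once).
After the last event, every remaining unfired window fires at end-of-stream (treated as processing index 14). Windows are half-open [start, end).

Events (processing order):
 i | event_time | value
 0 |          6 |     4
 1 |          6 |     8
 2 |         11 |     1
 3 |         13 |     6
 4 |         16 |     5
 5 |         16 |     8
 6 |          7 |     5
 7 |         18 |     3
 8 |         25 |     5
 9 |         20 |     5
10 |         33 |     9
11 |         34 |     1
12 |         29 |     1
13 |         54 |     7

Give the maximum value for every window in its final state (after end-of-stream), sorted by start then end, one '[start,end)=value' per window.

[0,11)=8 [11,22)=8 [22,33)=5 [33,44)=9 [44,55)=7

i=0 t=6 v=4: → [0,11); WM=4
i=1 t=6 v=8: → [0,11); WM=4
i=2 t=11 v=1: → [11,22); WM=9
i=3 t=13 v=6: → [11,22); WM=11; [0,11) fires=8
i=4 t=16 v=5: → [11,22); WM=14
i=5 t=16 v=8: → [11,22); WM=14
i=6 t=7 v=5: DROP (t<14-0); WM=14
i=7 t=18 v=3: → [11,22); WM=16
i=8 t=25 v=5: → [22,33); WM=23; [11,22) fires=8
i=9 t=20 v=5: DROP (t<23-0); WM=23
i=10 t=33 v=9: → [33,44); WM=31
i=11 t=34 v=1: → [33,44); WM=32
i=12 t=29 v=1: DROP (t<32-0); WM=32
i=13 t=54 v=7: → [44,55); WM=52; [22,33) fires=5 [33,44) fires=9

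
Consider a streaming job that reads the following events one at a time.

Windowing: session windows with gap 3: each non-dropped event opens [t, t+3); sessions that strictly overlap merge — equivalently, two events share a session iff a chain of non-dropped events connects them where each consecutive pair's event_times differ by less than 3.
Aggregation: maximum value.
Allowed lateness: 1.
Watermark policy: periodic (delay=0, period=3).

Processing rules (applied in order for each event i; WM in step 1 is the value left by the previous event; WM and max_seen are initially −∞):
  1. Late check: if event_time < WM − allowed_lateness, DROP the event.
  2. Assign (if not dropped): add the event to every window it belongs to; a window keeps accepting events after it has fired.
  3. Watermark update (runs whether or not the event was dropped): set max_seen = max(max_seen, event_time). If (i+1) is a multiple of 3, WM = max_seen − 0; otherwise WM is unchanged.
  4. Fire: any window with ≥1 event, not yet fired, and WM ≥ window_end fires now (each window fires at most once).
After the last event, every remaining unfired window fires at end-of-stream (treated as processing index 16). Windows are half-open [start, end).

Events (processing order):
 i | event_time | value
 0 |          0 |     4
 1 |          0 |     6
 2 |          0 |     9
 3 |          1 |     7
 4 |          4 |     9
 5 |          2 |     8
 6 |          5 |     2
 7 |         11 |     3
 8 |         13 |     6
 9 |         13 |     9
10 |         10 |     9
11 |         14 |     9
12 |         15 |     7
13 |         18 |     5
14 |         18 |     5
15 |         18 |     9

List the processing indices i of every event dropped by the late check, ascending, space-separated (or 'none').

10

i=0 t=0 v=4: → [0,3); WM=−∞
i=1 t=0 v=6: → [0,3); WM=−∞
i=2 t=0 v=9: → [0,3); WM=0
i=3 t=1 v=7: → [0,4); WM=0
i=4 t=4 v=9: → [4,7); WM=0
i=5 t=2 v=8: → [0,7); WM=4
i=6 t=5 v=2: → [0,8); WM=4
i=7 t=11 v=3: → [11,14); WM=4
i=8 t=13 v=6: → [11,16); WM=13
i=9 t=13 v=9: → [11,16); WM=13
i=10 t=10 v=9: DROP (t<13-1); WM=13
i=11 t=14 v=9: → [11,17); WM=14
i=12 t=15 v=7: → [11,18); WM=14
i=13 t=18 v=5: → [18,21); WM=14
i=14 t=18 v=5: → [18,21); WM=18
i=15 t=18 v=9: → [18,21); WM=18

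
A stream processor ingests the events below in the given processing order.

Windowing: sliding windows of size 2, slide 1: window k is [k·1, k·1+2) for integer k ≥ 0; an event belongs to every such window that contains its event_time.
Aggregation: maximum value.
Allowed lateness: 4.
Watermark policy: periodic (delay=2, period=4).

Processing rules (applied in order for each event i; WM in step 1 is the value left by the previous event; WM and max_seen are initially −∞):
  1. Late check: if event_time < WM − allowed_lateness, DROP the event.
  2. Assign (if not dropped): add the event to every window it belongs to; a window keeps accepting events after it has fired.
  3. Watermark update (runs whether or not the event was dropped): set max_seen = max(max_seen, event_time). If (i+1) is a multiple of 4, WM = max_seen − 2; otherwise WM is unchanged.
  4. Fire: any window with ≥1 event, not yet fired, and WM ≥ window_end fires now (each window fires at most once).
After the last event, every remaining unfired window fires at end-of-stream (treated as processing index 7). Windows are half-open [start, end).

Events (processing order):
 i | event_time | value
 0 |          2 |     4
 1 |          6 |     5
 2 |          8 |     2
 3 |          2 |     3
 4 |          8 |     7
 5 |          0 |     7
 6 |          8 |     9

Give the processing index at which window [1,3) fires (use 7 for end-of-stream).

3

i=0 t=2 v=4: → [2,4),[1,3); WM=−∞
i=1 t=6 v=5: → [6,8),[5,7); WM=−∞
i=2 t=8 v=2: → [8,10),[7,9); WM=−∞
i=3 t=2 v=3: → [2,4),[1,3); WM=6; [1,3) fires=4 [2,4) fires=4
i=4 t=8 v=7: → [8,10),[7,9); WM=6
i=5 t=0 v=7: DROP (t<6-4); WM=6
i=6 t=8 v=9: → [8,10),[7,9); WM=6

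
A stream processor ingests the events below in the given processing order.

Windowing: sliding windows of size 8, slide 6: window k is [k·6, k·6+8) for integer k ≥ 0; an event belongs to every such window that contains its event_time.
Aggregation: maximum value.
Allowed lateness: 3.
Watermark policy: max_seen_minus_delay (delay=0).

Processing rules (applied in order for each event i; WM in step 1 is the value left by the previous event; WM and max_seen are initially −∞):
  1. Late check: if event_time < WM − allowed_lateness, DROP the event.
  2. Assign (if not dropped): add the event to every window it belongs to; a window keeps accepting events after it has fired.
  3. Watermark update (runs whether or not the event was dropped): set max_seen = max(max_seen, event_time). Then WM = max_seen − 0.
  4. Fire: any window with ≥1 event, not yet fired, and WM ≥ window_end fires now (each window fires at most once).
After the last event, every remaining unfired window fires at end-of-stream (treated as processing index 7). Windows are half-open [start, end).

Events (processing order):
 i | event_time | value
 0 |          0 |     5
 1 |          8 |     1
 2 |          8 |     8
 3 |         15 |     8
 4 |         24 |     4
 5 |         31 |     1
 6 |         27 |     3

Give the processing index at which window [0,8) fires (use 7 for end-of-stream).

1

i=0 t=0 v=5: → [0,8); WM=0
i=1 t=8 v=1: → [6,14); WM=8; [0,8) fires=5
i=2 t=8 v=8: → [6,14); WM=8
i=3 t=15 v=8: → [12,20); WM=15; [6,14) fires=8
i=4 t=24 v=4: → [24,32),[18,26); WM=24; [12,20) fires=8
i=5 t=31 v=1: → [30,38),[24,32); WM=31; [18,26) fires=4
i=6 t=27 v=3: DROP (t<31-3); WM=31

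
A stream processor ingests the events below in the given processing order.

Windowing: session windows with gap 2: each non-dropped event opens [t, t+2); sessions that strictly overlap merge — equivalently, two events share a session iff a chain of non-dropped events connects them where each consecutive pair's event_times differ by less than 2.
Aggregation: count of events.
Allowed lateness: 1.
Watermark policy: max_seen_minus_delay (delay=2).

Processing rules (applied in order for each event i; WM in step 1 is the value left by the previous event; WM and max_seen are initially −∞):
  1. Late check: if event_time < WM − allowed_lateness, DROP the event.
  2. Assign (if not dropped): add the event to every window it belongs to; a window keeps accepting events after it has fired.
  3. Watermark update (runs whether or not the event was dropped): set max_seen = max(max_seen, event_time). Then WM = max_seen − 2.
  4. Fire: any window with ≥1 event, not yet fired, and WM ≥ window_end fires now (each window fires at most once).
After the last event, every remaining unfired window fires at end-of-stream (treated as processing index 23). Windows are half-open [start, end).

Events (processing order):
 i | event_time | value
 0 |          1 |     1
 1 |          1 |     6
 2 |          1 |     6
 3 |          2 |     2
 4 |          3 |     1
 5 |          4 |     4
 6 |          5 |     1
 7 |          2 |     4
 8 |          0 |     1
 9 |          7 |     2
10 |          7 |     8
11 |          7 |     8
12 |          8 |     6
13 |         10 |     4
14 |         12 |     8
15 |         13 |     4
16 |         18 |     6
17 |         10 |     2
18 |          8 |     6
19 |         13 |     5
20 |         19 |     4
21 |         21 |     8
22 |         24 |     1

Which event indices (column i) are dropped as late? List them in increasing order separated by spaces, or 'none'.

i=0 t=1 v=1: → [1,3); WM=-1
i=1 t=1 v=6: → [1,3); WM=-1
i=2 t=1 v=6: → [1,3); WM=-1
i=3 t=2 v=2: → [1,4); WM=0
i=4 t=3 v=1: → [1,5); WM=1
i=5 t=4 v=4: → [1,6); WM=2
i=6 t=5 v=1: → [1,7); WM=3
i=7 t=2 v=4: → [1,7); WM=3
i=8 t=0 v=1: DROP (t<3-1); WM=3
i=9 t=7 v=2: → [7,9); WM=5
i=10 t=7 v=8: → [7,9); WM=5
i=11 t=7 v=8: → [7,9); WM=5
i=12 t=8 v=6: → [7,10); WM=6
i=13 t=10 v=4: → [10,12); WM=8
i=14 t=12 v=8: → [12,14); WM=10
i=15 t=13 v=4: → [12,15); WM=11
i=16 t=18 v=6: → [18,20); WM=16
i=17 t=10 v=2: DROP (t<16-1); WM=16
i=18 t=8 v=6: DROP (t<16-1); WM=16
i=19 t=13 v=5: DROP (t<16-1); WM=16
i=20 t=19 v=4: → [18,21); WM=17
i=21 t=21 v=8: → [21,23); WM=19
i=22 t=24 v=1: → [24,26); WM=22

8 17 18 19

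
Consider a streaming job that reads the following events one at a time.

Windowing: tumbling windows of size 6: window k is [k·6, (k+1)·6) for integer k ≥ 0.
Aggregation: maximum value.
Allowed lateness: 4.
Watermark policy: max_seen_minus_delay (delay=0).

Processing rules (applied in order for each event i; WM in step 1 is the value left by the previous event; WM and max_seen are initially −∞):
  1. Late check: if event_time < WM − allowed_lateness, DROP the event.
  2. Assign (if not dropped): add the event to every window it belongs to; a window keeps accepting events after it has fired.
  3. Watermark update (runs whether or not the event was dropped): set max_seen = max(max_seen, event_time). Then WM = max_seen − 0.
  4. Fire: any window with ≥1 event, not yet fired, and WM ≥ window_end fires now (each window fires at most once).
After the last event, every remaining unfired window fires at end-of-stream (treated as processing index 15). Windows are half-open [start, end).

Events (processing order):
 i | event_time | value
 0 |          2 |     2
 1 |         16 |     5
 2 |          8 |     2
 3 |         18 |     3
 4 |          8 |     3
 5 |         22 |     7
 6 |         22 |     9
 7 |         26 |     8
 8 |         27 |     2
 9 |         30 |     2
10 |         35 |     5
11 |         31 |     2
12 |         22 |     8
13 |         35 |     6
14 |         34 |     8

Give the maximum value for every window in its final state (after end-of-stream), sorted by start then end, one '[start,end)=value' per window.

i=0 t=2 v=2: → [0,6); WM=2
i=1 t=16 v=5: → [12,18); WM=16; [0,6) fires=2
i=2 t=8 v=2: DROP (t<16-4); WM=16
i=3 t=18 v=3: → [18,24); WM=18; [12,18) fires=5
i=4 t=8 v=3: DROP (t<18-4); WM=18
i=5 t=22 v=7: → [18,24); WM=22
i=6 t=22 v=9: → [18,24); WM=22
i=7 t=26 v=8: → [24,30); WM=26; [18,24) fires=9
i=8 t=27 v=2: → [24,30); WM=27
i=9 t=30 v=2: → [30,36); WM=30; [24,30) fires=8
i=10 t=35 v=5: → [30,36); WM=35
i=11 t=31 v=2: → [30,36); WM=35
i=12 t=22 v=8: DROP (t<35-4); WM=35
i=13 t=35 v=6: → [30,36); WM=35
i=14 t=34 v=8: → [30,36); WM=35

[0,6)=2 [12,18)=5 [18,24)=9 [24,30)=8 [30,36)=8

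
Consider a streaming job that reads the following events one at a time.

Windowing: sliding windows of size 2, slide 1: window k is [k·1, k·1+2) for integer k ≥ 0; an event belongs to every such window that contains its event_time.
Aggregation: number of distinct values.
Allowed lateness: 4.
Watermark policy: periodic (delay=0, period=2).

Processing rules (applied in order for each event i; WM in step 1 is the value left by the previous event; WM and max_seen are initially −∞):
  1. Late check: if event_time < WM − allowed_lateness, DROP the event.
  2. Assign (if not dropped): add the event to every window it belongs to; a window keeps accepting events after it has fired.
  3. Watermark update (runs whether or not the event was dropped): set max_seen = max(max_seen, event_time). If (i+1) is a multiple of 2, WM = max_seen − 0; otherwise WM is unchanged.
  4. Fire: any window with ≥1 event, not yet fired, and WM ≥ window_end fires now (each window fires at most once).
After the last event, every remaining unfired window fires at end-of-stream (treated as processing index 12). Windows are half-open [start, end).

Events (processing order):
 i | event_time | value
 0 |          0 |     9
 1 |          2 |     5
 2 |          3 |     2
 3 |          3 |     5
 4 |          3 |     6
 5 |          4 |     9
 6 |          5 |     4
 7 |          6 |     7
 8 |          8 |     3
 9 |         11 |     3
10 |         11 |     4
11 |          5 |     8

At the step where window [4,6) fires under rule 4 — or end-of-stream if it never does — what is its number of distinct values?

i=0 t=0 v=9: → [0,2); WM=−∞
i=1 t=2 v=5: → [2,4),[1,3); WM=2; [0,2) fires=1
i=2 t=3 v=2: → [3,5),[2,4); WM=2
i=3 t=3 v=5: → [3,5),[2,4); WM=3; [1,3) fires=1
i=4 t=3 v=6: → [3,5),[2,4); WM=3
i=5 t=4 v=9: → [4,6),[3,5); WM=4; [2,4) fires=3
i=6 t=5 v=4: → [5,7),[4,6); WM=4
i=7 t=6 v=7: → [6,8),[5,7); WM=6; [3,5) fires=4 [4,6) fires=2
i=8 t=8 v=3: → [8,10),[7,9); WM=6
i=9 t=11 v=3: → [11,13),[10,12); WM=11; [5,7) fires=2 [6,8) fires=1 [7,9) fires=1 [8,10) fires=1
i=10 t=11 v=4: → [11,13),[10,12); WM=11
i=11 t=5 v=8: DROP (t<11-4); WM=11

2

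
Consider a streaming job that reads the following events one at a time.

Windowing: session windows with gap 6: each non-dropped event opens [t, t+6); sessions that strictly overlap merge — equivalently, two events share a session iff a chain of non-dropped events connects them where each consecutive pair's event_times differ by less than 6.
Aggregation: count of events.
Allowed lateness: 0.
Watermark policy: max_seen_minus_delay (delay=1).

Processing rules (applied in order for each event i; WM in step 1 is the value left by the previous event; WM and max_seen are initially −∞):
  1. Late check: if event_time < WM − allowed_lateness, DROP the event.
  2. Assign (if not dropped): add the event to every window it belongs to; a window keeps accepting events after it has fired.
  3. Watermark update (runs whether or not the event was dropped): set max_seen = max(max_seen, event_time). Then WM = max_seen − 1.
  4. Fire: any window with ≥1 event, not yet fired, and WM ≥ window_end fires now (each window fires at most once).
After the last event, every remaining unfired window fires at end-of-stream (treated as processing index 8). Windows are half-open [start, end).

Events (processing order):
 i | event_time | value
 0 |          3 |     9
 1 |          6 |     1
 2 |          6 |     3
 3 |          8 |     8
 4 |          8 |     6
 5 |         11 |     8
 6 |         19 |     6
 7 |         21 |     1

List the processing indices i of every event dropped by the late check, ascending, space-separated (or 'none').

none

i=0 t=3 v=9: → [3,9); WM=2
i=1 t=6 v=1: → [3,12); WM=5
i=2 t=6 v=3: → [3,12); WM=5
i=3 t=8 v=8: → [3,14); WM=7
i=4 t=8 v=6: → [3,14); WM=7
i=5 t=11 v=8: → [3,17); WM=10
i=6 t=19 v=6: → [19,25); WM=18
i=7 t=21 v=1: → [19,27); WM=20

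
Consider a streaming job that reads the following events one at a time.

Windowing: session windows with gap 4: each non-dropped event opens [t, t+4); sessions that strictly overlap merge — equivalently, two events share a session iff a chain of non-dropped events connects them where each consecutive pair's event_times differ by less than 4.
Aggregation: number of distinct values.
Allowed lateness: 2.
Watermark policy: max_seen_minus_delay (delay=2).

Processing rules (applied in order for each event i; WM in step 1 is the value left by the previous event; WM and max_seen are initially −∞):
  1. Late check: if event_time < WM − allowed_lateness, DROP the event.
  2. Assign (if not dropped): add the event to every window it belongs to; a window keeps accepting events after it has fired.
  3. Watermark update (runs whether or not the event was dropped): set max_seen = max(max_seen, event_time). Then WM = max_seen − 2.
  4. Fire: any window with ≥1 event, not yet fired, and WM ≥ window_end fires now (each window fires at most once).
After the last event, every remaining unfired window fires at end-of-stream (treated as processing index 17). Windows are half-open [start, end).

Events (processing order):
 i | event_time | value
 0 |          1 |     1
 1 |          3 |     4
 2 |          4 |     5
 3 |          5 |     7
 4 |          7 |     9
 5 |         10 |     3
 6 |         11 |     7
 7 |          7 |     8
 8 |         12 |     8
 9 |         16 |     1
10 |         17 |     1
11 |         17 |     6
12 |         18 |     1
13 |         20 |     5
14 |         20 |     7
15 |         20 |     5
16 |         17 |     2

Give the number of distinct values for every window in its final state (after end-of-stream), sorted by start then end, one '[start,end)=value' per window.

i=0 t=1 v=1: → [1,5); WM=-1
i=1 t=3 v=4: → [1,7); WM=1
i=2 t=4 v=5: → [1,8); WM=2
i=3 t=5 v=7: → [1,9); WM=3
i=4 t=7 v=9: → [1,11); WM=5
i=5 t=10 v=3: → [1,14); WM=8
i=6 t=11 v=7: → [1,15); WM=9
i=7 t=7 v=8: → [1,15); WM=9
i=8 t=12 v=8: → [1,16); WM=10
i=9 t=16 v=1: → [16,20); WM=14
i=10 t=17 v=1: → [16,21); WM=15
i=11 t=17 v=6: → [16,21); WM=15
i=12 t=18 v=1: → [16,22); WM=16
i=13 t=20 v=5: → [16,24); WM=18
i=14 t=20 v=7: → [16,24); WM=18
i=15 t=20 v=5: → [16,24); WM=18
i=16 t=17 v=2: → [16,24); WM=18

[1,16)=7 [16,24)=5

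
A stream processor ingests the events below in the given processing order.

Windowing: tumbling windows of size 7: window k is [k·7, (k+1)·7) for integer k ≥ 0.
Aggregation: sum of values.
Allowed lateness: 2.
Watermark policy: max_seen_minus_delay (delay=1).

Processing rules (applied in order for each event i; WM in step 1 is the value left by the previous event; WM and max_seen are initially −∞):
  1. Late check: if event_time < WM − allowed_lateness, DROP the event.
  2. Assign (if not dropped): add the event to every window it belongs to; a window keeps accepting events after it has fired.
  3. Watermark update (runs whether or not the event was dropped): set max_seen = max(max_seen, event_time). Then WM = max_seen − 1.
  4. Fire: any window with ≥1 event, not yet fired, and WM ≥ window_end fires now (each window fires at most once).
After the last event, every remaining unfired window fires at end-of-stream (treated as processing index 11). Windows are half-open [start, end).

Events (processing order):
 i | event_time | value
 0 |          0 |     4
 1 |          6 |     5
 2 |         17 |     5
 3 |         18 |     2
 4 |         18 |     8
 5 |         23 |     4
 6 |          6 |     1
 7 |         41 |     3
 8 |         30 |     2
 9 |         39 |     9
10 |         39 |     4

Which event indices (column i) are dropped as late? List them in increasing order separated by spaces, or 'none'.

i=0 t=0 v=4: → [0,7); WM=-1
i=1 t=6 v=5: → [0,7); WM=5
i=2 t=17 v=5: → [14,21); WM=16; [0,7) fires=9
i=3 t=18 v=2: → [14,21); WM=17
i=4 t=18 v=8: → [14,21); WM=17
i=5 t=23 v=4: → [21,28); WM=22; [14,21) fires=15
i=6 t=6 v=1: DROP (t<22-2); WM=22
i=7 t=41 v=3: → [35,42); WM=40; [21,28) fires=4
i=8 t=30 v=2: DROP (t<40-2); WM=40
i=9 t=39 v=9: → [35,42); WM=40
i=10 t=39 v=4: → [35,42); WM=40

6 8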